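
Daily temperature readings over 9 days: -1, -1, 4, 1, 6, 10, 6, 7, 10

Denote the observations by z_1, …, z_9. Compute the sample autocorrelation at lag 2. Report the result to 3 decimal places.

0.177

Mean z̄ = (-1 − 1 + 4 + 1 + 6 + 10 + 6 + 7 + 10)/9 = 4.6667
Numerator Σ_{t=1}^{7}(z_t−z̄)(z_{t+2}−z̄) = 25.4444
Denominator Σ(z_t−z̄)² = 144.0000
r_2 = 25.4444 / 144.0000 = 0.177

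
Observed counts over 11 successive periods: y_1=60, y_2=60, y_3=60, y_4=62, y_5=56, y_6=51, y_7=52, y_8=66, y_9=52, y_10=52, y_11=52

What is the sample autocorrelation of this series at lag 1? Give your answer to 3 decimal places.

0.086

Mean ȳ = (60 + 60 + 60 + 62 + 56 + 51 + 52 + 66 + 52 + 52 + 52)/11 = 56.6364
Numerator Σ_{t=1}^{10}(y_t−ȳ)(y_{t+1}−ȳ) = 23.1405
Denominator Σ(y_t−ȳ)² = 268.5455
r_1 = 23.1405 / 268.5455 = 0.086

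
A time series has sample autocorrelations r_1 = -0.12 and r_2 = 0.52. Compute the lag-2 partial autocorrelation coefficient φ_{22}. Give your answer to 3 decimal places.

0.513

φ_{22} = (r_2 − r_1²) / (1 − r_1²)
r_1² = (-0.12)² = 0.0144
Numerator = 0.52 − 0.0144 = 0.5056; denominator = 1 − 0.0144 = 0.9856
φ_{22} = 0.5056 / 0.9856 = 0.513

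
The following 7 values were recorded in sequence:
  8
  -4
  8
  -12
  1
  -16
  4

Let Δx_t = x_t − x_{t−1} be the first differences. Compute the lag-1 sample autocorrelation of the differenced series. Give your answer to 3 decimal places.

-0.786

First differences Δx: -12, 12, -20, 13, -17, 20
Mean of differences = -0.6667
Numerator Σ(Δx_t−Δx̄)(Δx_{t+1}−Δx̄) = -1213.4444
Denominator Σ(Δx_t−Δx̄)² = 1543.3333
r_1(Δx) = -1213.4444 / 1543.3333 = -0.786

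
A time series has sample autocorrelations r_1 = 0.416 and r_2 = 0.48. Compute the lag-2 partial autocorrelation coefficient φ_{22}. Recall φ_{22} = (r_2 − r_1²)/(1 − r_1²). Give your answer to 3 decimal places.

0.371

φ_{22} = (r_2 − r_1²) / (1 − r_1²)
r_1² = (0.416)² = 0.173056
Numerator = 0.48 − 0.1731 = 0.3069; denominator = 1 − 0.1731 = 0.8269
φ_{22} = 0.3069 / 0.8269 = 0.371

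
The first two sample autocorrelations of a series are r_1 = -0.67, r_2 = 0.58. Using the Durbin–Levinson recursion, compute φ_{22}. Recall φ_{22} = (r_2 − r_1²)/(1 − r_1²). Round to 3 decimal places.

φ_{22} = (r_2 − r_1²) / (1 − r_1²)
r_1² = (-0.67)² = 0.4489
Numerator = 0.58 − 0.4489 = 0.1311; denominator = 1 − 0.4489 = 0.5511
φ_{22} = 0.1311 / 0.5511 = 0.238

0.238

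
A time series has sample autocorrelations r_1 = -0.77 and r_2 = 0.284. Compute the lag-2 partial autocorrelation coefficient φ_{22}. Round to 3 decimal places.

φ_{22} = (r_2 − r_1²) / (1 − r_1²)
r_1² = (-0.77)² = 0.5929
Numerator = 0.284 − 0.5929 = -0.3089; denominator = 1 − 0.5929 = 0.4071
φ_{22} = -0.3089 / 0.4071 = -0.759

-0.759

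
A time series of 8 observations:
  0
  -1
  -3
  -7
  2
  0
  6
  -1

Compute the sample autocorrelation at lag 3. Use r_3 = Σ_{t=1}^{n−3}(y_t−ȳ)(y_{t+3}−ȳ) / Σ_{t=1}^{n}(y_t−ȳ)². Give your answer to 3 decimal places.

-0.503

Mean ȳ = (0 − 1 − 3 − 7 + 2 + 0 + 6 − 1)/8 = -0.5000
Deviations from mean: 0.5000, -0.5000, -2.5000, -6.5000, 2.5000, 0.5000, 6.5000, -0.5000
Σ(y_t−ȳ)(y_{t+3}−ȳ) = (-3.2500) + (-1.2500) + (-1.2500) + (-42.2500) + (-1.2500) = -49.2500
Denominator Σ(y_t−ȳ)² = 98.0000
r_3 = -49.2500 / 98.0000 = -0.503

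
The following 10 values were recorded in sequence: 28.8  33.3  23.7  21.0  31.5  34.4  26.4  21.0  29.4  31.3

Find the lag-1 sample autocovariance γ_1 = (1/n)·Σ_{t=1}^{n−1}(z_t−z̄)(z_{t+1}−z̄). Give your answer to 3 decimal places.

Mean z̄ = (28.8 + 33.3 + 23.7 + 21.0 + 31.5 + 34.4 + 26.4 + 21.0 + 29.4 + 31.3)/10 = 28.0800
Σ_{t=1}^{9}(z_t−z̄)(z_{t+1}−z̄) = 5.4876
γ_1 = 5.4876 / 10 = 0.549

0.549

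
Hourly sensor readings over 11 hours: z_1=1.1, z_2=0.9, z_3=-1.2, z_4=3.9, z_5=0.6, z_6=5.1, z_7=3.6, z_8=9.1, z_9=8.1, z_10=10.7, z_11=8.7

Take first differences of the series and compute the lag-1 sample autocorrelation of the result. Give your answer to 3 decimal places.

-0.782

First differences Δz: -0.2, -2.1, 5.1, -3.3, 4.5, -1.5, 5.5, -1.0, 2.6, -2.0
Mean of differences = 0.7600
Numerator Σ(Δz_t−Δz̄)(Δz_{t+1}−Δz̄) = -78.2956
Denominator Σ(Δz_t−Δz̄)² = 100.0840
r_1(Δz) = -78.2956 / 100.0840 = -0.782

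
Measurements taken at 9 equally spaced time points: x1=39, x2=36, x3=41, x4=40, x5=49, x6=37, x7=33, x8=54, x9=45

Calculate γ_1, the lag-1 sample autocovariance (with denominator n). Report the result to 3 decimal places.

-5.775

Mean x̄ = (39 + 36 + 41 + 40 + 49 + 37 + 33 + 54 + 45)/9 = 41.5556
Σ_{t=1}^{8}(x_t−x̄)(x_{t+1}−x̄) = -51.9753
γ_1 = -51.9753 / 9 = -5.775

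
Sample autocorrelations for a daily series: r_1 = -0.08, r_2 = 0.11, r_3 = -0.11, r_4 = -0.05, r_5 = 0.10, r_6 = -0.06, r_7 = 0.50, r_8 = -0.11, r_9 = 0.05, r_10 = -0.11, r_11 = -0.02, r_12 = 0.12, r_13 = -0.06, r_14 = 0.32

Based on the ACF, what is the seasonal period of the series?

7

The largest autocorrelation is r_7 = 0.50, with a weaker echo at lag 14 (0.32); the remaining lags stay at or below 0.12.
The dominant spike at lag 7 indicates a seasonal period of 7.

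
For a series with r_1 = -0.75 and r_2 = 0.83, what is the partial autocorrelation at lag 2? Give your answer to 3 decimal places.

φ_{22} = (r_2 − r_1²) / (1 − r_1²)
r_1² = (-0.75)² = 0.5625
Numerator = 0.83 − 0.5625 = 0.2675; denominator = 1 − 0.5625 = 0.4375
φ_{22} = 0.2675 / 0.4375 = 0.611

0.611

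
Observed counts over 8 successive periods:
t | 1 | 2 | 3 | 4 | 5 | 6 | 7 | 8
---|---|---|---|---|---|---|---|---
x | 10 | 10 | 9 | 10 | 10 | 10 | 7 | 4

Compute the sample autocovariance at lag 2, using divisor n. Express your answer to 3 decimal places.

-0.547

Mean x̄ = (10 + 10 + 9 + 10 + 10 + 10 + 7 + 4)/8 = 8.7500
Σ_{t=1}^{6}(x_t−x̄)(x_{t+2}−x̄) = -4.3750
γ_2 = -4.3750 / 8 = -0.547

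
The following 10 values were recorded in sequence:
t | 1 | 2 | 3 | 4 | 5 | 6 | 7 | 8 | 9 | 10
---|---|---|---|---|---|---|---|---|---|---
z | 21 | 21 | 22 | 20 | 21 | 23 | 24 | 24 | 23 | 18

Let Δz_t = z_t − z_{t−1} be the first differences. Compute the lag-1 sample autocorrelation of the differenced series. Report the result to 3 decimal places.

First differences Δz: 0, 1, -2, 1, 2, 1, 0, -1, -5
Mean of differences = -0.3333
Numerator Σ(Δz_t−Δz̄)(Δz_{t+1}−Δz̄) = 5.5556
Denominator Σ(Δz_t−Δz̄)² = 36.0000
r_1(Δz) = 5.5556 / 36.0000 = 0.154

0.154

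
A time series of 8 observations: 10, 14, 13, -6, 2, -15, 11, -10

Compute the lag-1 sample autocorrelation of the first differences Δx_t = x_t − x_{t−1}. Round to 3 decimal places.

First differences Δx: 4, -1, -19, 8, -17, 26, -21
Mean of differences = -2.8571
Numerator Σ(Δx_t−Δx̄)(Δx_{t+1}−Δx̄) = -1277.7347
Denominator Σ(Δx_t−Δx̄)² = 1790.8571
r_1(Δx) = -1277.7347 / 1790.8571 = -0.713

-0.713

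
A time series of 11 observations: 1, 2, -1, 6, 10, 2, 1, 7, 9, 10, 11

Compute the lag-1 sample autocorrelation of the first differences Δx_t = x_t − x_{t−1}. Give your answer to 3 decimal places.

-0.116

First differences Δx: 1, -3, 7, 4, -8, -1, 6, 2, 1, 1
Mean of differences = 1.0000
Numerator Σ(Δx_t−Δx̄)(Δx_{t+1}−Δx̄) = -20.0000
Denominator Σ(Δx_t−Δx̄)² = 172.0000
r_1(Δx) = -20.0000 / 172.0000 = -0.116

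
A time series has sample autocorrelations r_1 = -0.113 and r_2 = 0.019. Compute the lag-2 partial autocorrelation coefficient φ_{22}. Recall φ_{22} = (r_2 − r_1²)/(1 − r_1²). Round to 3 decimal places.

φ_{22} = (r_2 − r_1²) / (1 − r_1²)
r_1² = (-0.113)² = 0.012769
Numerator = 0.019 − 0.0128 = 0.0062; denominator = 1 − 0.0128 = 0.9872
φ_{22} = 0.0062 / 0.9872 = 0.006

0.006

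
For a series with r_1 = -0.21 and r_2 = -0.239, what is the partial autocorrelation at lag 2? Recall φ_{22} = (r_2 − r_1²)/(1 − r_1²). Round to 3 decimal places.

-0.296

φ_{22} = (r_2 − r_1²) / (1 − r_1²)
r_1² = (-0.21)² = 0.0441
Numerator = -0.239 − 0.0441 = -0.2831; denominator = 1 − 0.0441 = 0.9559
φ_{22} = -0.2831 / 0.9559 = -0.296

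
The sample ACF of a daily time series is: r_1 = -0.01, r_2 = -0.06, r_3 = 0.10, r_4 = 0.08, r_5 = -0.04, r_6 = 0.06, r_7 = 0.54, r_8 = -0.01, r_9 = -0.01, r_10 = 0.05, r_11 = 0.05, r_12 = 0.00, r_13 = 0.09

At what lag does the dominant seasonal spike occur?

7

The largest autocorrelation is r_7 = 0.54; the remaining lags stay at or below 0.10.
The dominant spike at lag 7 indicates a seasonal period of 7.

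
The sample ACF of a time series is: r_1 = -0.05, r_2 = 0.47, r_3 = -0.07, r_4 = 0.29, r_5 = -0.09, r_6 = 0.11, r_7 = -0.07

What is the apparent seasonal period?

The largest autocorrelation is r_2 = 0.47, with a weaker echo at lag 4 (0.29); the remaining lags stay at or below 0.11.
The dominant spike at lag 2 indicates a seasonal period of 2.

2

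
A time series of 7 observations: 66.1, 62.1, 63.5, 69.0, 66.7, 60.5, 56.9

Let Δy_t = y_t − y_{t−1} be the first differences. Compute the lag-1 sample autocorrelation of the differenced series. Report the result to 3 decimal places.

First differences Δy: -4.0, 1.4, 5.5, -2.3, -6.2, -3.6
Mean of differences = -1.5333
Numerator Σ(Δy_t−Δȳ)(Δy_{t+1}−Δȳ) = 21.2256
Denominator Σ(Δy_t−Δȳ)² = 90.7933
r_1(Δy) = 21.2256 / 90.7933 = 0.234

0.234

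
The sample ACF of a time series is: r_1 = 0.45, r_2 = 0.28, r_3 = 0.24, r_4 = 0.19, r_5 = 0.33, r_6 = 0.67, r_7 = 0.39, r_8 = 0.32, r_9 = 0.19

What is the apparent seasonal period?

6

The largest autocorrelation is r_6 = 0.67; the remaining lags stay at or below 0.45. The elevated value at lag 1 (0.45), dropping to 0.28 at lag 2, reflects decaying short-term dependence rather than seasonality.
The dominant spike at lag 6 indicates a seasonal period of 6.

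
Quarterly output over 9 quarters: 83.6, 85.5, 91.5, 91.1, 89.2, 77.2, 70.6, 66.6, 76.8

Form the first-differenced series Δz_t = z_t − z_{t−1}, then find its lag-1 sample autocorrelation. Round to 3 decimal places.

0.233

First differences Δz: 1.9, 6.0, -0.4, -1.9, -12.0, -6.6, -4.0, 10.2
Mean of differences = -0.8500
Numerator Σ(Δz_t−Δz̄)(Δz_{t+1}−Δz̄) = 80.5725
Denominator Σ(Δz_t−Δz̄)² = 345.2000
r_1(Δz) = 80.5725 / 345.2000 = 0.233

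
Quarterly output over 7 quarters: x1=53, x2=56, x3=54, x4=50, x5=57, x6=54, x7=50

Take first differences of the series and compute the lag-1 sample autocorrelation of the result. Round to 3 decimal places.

-0.357

First differences Δx: 3, -2, -4, 7, -3, -4
Mean of differences = -0.5000
Numerator Σ(Δx_t−Δx̄)(Δx_{t+1}−Δx̄) = -36.2500
Denominator Σ(Δx_t−Δx̄)² = 101.5000
r_1(Δx) = -36.2500 / 101.5000 = -0.357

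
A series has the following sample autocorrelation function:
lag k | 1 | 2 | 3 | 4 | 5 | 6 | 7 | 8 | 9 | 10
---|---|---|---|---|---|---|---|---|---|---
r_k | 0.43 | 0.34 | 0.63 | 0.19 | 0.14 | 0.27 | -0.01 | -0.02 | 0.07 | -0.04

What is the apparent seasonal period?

The largest autocorrelation is r_3 = 0.63; the remaining lags stay at or below 0.43. The elevated value at lag 1 (0.43), dropping to 0.34 at lag 2, reflects decaying short-term dependence rather than seasonality.
The dominant spike at lag 3 indicates a seasonal period of 3.

3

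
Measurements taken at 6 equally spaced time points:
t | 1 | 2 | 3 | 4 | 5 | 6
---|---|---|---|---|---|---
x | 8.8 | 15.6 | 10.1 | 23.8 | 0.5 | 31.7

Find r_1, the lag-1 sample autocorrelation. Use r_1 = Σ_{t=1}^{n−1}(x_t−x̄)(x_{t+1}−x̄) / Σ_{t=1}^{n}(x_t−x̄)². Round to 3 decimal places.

Mean x̄ = (8.8 + 15.6 + 10.1 + 23.8 + 0.5 + 31.7)/6 = 15.0833
Deviations from mean: -6.2833, 0.5167, -4.9833, 8.7167, -14.5833, 16.6167
Σ(x_t−x̄)(x_{t+1}−x̄) = (-3.2464) + (-2.5747) + (-43.4381) + (-127.1181) + (-242.3264) = -418.7036
Denominator Σ(x_t−x̄)² = 629.3483
r_1 = -418.7036 / 629.3483 = -0.665

-0.665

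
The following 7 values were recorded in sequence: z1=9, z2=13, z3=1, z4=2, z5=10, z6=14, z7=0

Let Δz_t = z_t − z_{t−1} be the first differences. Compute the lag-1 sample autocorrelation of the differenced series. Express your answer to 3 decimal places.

First differences Δz: 4, -12, 1, 8, 4, -14
Mean of differences = -1.5000
Numerator Σ(Δz_t−Δz̄)(Δz_{t+1}−Δz̄) = -76.7500
Denominator Σ(Δz_t−Δz̄)² = 423.5000
r_1(Δz) = -76.7500 / 423.5000 = -0.181

-0.181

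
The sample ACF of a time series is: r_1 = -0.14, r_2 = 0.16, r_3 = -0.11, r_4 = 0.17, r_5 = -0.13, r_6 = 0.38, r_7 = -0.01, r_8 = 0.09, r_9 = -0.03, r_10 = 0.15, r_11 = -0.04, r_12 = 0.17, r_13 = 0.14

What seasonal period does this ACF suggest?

6

The largest autocorrelation is r_6 = 0.38; the remaining lags stay at or below 0.17.
The dominant spike at lag 6 indicates a seasonal period of 6.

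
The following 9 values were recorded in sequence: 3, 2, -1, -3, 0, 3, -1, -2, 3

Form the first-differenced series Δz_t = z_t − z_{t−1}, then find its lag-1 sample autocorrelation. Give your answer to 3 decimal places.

First differences Δz: -1, -3, -2, 3, 3, -4, -1, 5
Mean of differences = 0.0000
Numerator Σ(Δz_t−Δz̄)(Δz_{t+1}−Δz̄) = -1.0000
Denominator Σ(Δz_t−Δz̄)² = 74.0000
r_1(Δz) = -1.0000 / 74.0000 = -0.014

-0.014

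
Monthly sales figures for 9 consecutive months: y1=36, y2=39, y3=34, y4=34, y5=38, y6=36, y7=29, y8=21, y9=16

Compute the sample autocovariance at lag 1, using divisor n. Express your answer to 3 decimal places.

31.398

Mean ȳ = (36 + 39 + 34 + 34 + 38 + 36 + 29 + 21 + 16)/9 = 31.4444
Σ_{t=1}^{8}(y_t−ȳ)(y_{t+1}−ȳ) = 282.5802
γ_1 = 282.5802 / 9 = 31.398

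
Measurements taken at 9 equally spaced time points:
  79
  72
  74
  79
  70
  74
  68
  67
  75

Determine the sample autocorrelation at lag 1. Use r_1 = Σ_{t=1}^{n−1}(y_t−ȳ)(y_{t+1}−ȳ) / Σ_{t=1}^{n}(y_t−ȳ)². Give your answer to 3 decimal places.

-0.055

Mean ȳ = (79 + 72 + 74 + 79 + 70 + 74 + 68 + 67 + 75)/9 = 73.1111
Numerator Σ_{t=1}^{8}(y_t−ȳ)(y_{t+1}−ȳ) = -8.2346
Denominator Σ(y_t−ȳ)² = 148.8889
r_1 = -8.2346 / 148.8889 = -0.055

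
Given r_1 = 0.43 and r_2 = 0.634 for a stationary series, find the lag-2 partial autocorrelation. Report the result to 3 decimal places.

φ_{22} = (r_2 − r_1²) / (1 − r_1²)
r_1² = (0.43)² = 0.1849
Numerator = 0.634 − 0.1849 = 0.4491; denominator = 1 − 0.1849 = 0.8151
φ_{22} = 0.4491 / 0.8151 = 0.551

0.551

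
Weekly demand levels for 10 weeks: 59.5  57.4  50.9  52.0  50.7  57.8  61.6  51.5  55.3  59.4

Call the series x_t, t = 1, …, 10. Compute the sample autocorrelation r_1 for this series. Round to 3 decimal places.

Mean x̄ = (59.5 + 57.4 + 50.9 + 52.0 + 50.7 + 57.8 + 61.6 + 51.5 + 55.3 + 59.4)/10 = 55.6100
Numerator Σ_{t=1}^{9}(x_t−x̄)(x_{t+1}−x̄) = 11.1059
Denominator Σ(x_t−x̄)² = 149.6890
r_1 = 11.1059 / 149.6890 = 0.074

0.074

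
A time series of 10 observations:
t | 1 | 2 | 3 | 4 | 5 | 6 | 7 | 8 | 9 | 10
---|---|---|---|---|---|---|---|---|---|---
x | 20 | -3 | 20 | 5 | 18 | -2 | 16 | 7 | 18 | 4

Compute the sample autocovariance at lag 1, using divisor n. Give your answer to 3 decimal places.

Mean x̄ = (20 − 3 + 20 + 5 + 18 − 2 + 16 + 7 + 18 + 4)/10 = 10.3000
Σ_{t=1}^{9}(x_t−x̄)(x_{t+1}−x̄) = -607.7900
γ_1 = -607.7900 / 10 = -60.779

-60.779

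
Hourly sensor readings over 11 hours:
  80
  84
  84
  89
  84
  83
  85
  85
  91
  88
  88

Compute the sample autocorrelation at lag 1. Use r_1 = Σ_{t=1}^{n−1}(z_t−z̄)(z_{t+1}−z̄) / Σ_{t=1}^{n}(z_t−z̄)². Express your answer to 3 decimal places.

0.226

Mean z̄ = (80 + 84 + 84 + 89 + 84 + 83 + 85 + 85 + 91 + 88 + 88)/11 = 85.5455
Numerator Σ_{t=1}^{10}(z_t−z̄)(z_{t+1}−z̄) = 22.3388
Denominator Σ(z_t−z̄)² = 98.7273
r_1 = 22.3388 / 98.7273 = 0.226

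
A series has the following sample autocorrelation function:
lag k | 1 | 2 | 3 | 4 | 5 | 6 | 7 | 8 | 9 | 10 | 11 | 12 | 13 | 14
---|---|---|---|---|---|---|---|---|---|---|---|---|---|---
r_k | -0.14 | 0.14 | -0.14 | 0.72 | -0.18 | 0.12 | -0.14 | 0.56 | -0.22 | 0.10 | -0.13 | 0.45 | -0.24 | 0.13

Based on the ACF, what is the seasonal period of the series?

The largest autocorrelation is r_4 = 0.72, with weaker echoes at lags 8 (0.56) and 12 (0.45); the remaining lags stay at or below 0.14.
The dominant spike at lag 4 indicates a seasonal period of 4.

4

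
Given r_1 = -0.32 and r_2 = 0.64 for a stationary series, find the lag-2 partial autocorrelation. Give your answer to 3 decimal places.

0.599

φ_{22} = (r_2 − r_1²) / (1 − r_1²)
r_1² = (-0.32)² = 0.1024
Numerator = 0.64 − 0.1024 = 0.5376; denominator = 1 − 0.1024 = 0.8976
φ_{22} = 0.5376 / 0.8976 = 0.599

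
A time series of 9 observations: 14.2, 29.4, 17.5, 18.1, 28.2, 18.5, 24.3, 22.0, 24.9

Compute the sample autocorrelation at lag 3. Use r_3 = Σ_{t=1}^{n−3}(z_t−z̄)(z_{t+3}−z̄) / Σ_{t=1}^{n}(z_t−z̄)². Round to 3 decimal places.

Mean z̄ = (14.2 + 29.4 + 17.5 + 18.1 + 28.2 + 18.5 + 24.3 + 22.0 + 24.9)/9 = 21.9000
Σ(z_t−z̄)(z_{t+3}−z̄) = (29.2600) + (47.2500) + (14.9600) + (-9.1200) + (0.6300) + (-10.2000) = 72.7800
Denominator Σ(z_t−z̄)² = 215.3600
r_3 = 72.7800 / 215.3600 = 0.338

0.338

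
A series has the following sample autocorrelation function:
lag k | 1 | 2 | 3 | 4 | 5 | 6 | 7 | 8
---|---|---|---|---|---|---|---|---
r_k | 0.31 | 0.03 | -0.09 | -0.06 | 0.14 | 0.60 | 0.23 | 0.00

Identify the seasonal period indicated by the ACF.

The largest autocorrelation is r_6 = 0.60; the remaining lags stay at or below 0.31. The elevated value at lag 1 (0.31), dropping to 0.03 at lag 2, reflects decaying short-term dependence rather than seasonality.
The dominant spike at lag 6 indicates a seasonal period of 6.

6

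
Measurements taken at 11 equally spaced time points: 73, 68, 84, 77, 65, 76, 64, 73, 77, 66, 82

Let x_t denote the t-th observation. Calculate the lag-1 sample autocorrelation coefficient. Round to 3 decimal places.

-0.398

Mean x̄ = (73 + 68 + 84 + 77 + 65 + 76 + 64 + 73 + 77 + 66 + 82)/11 = 73.1818
Numerator Σ_{t=1}^{10}(x_t−x̄)(x_{t+1}−x̄) = -183.7603
Denominator Σ(x_t−x̄)² = 461.6364
r_1 = -183.7603 / 461.6364 = -0.398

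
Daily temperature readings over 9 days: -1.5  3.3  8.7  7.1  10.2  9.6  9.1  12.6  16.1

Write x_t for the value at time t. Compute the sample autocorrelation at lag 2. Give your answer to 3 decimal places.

Mean x̄ = (-1.5 + 3.3 + 8.7 + 7.1 + 10.2 + 9.6 + 9.1 + 12.6 + 16.1)/9 = 8.3556
Numerator Σ_{t=1}^{7}(x_t−x̄)(x_{t+2}−x̄) = 14.4460
Denominator Σ(x_t−x̄)² = 207.8822
r_2 = 14.4460 / 207.8822 = 0.069

0.069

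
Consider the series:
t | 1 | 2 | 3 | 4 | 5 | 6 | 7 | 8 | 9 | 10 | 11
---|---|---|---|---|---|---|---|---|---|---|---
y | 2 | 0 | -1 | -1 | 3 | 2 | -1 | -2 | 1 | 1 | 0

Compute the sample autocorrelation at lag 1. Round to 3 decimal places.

0.087

Mean ȳ = (2 + 0 − 1 − 1 + 3 + 2 − 1 − 2 + 1 + 1 + 0)/11 = 0.3636
Numerator Σ_{t=1}^{10}(y_t−ȳ)(y_{t+1}−ȳ) = 2.1405
Denominator Σ(y_t−ȳ)² = 24.5455
r_1 = 2.1405 / 24.5455 = 0.087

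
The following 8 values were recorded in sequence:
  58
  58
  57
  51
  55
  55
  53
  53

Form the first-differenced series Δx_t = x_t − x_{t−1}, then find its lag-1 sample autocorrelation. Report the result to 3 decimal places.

-0.413

First differences Δx: 0, -1, -6, 4, 0, -2, 0
Mean of differences = -0.7143
Numerator Σ(Δx_t−Δx̄)(Δx_{t+1}−Δx̄) = -22.0816
Denominator Σ(Δx_t−Δx̄)² = 53.4286
r_1(Δx) = -22.0816 / 53.4286 = -0.413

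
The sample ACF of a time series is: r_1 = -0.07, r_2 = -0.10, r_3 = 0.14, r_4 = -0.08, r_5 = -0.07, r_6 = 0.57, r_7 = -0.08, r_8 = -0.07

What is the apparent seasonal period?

6

The largest autocorrelation is r_6 = 0.57; the remaining lags stay at or below 0.14.
The dominant spike at lag 6 indicates a seasonal period of 6.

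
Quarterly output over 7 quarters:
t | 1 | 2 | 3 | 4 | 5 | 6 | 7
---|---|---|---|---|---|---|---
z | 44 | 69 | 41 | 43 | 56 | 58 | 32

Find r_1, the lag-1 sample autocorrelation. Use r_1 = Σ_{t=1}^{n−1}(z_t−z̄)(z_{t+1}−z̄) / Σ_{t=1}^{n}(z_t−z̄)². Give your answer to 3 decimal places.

-0.364

Mean z̄ = (44 + 69 + 41 + 43 + 56 + 58 + 32)/7 = 49.0000
Deviations from mean: -5.0000, 20.0000, -8.0000, -6.0000, 7.0000, 9.0000, -17.0000
Σ(z_t−z̄)(z_{t+1}−z̄) = (-100.0000) + (-160.0000) + (48.0000) + (-42.0000) + (63.0000) + (-153.0000) = -344.0000
Denominator Σ(z_t−z̄)² = 944.0000
r_1 = -344.0000 / 944.0000 = -0.364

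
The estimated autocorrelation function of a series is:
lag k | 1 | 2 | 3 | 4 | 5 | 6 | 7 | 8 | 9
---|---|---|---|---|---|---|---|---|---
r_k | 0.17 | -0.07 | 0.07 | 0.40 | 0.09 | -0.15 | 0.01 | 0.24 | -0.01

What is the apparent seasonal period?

The largest autocorrelation is r_4 = 0.40, with a weaker echo at lag 8 (0.24); the remaining lags stay at or below 0.17.
The dominant spike at lag 4 indicates a seasonal period of 4.

4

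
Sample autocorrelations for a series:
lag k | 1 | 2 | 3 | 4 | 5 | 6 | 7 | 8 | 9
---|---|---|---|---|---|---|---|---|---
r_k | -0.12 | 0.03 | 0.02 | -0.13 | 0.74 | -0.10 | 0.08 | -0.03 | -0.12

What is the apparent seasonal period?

5

The largest autocorrelation is r_5 = 0.74; the remaining lags stay at or below 0.08.
The dominant spike at lag 5 indicates a seasonal period of 5.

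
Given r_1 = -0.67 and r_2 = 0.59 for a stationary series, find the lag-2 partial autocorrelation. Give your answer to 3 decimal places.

0.256

φ_{22} = (r_2 − r_1²) / (1 − r_1²)
r_1² = (-0.67)² = 0.4489
Numerator = 0.59 − 0.4489 = 0.1411; denominator = 1 − 0.4489 = 0.5511
φ_{22} = 0.1411 / 0.5511 = 0.256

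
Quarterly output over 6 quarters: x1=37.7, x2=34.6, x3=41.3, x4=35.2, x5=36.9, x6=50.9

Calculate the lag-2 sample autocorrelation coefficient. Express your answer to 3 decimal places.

-0.194

Mean x̄ = (37.7 + 34.6 + 41.3 + 35.2 + 36.9 + 50.9)/6 = 39.4333
Deviations from mean: -1.7333, -4.8333, 1.8667, -4.2333, -2.5333, 11.4667
Numerator Σ_{t=1}^{4}(x_t−x̄)(x_{t+2}−x̄) = -36.0456
Denominator Σ(x_t−x̄)² = 185.6733
r_2 = -36.0456 / 185.6733 = -0.194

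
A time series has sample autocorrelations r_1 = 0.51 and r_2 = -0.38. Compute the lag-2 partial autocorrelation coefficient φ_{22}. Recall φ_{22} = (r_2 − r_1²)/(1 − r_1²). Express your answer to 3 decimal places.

-0.865

φ_{22} = (r_2 − r_1²) / (1 − r_1²)
r_1² = (0.51)² = 0.2601
Numerator = -0.38 − 0.2601 = -0.6401; denominator = 1 − 0.2601 = 0.7399
φ_{22} = -0.6401 / 0.7399 = -0.865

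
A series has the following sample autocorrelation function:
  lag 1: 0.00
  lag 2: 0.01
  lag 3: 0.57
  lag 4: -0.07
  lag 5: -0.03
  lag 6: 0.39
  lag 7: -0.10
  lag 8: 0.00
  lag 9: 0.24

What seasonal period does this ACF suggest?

The largest autocorrelation is r_3 = 0.57, with weaker echoes at lags 6 (0.39) and 9 (0.24); the remaining lags stay at or below 0.01.
The dominant spike at lag 3 indicates a seasonal period of 3.

3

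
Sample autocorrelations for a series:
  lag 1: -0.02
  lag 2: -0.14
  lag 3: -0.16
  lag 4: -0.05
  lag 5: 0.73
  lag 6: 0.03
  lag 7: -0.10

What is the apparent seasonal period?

5

The largest autocorrelation is r_5 = 0.73; the remaining lags stay at or below 0.03.
The dominant spike at lag 5 indicates a seasonal period of 5.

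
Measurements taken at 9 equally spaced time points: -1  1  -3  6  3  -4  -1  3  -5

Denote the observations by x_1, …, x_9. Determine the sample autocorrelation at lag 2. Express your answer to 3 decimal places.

Mean x̄ = (-1 + 1 − 3 + 6 + 3 − 4 − 1 + 3 − 5)/9 = -0.1111
Σ(x_t−x̄)(x_{t+2}−x̄) = (2.5679) + (6.7901) + (-8.9877) + (-23.7654) + (-2.7654) + (-12.0988) + (4.3457) = -33.9136
Denominator Σ(x_t−x̄)² = 106.8889
r_2 = -33.9136 / 106.8889 = -0.317

-0.317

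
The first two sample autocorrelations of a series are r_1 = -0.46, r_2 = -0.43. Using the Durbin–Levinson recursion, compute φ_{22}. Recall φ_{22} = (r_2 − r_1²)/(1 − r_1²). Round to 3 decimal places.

-0.814

φ_{22} = (r_2 − r_1²) / (1 − r_1²)
r_1² = (-0.46)² = 0.2116
Numerator = -0.43 − 0.2116 = -0.6416; denominator = 1 − 0.2116 = 0.7884
φ_{22} = -0.6416 / 0.7884 = -0.814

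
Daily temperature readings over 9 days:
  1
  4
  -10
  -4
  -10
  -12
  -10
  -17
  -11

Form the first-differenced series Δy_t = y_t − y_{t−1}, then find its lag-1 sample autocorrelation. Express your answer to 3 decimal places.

-0.692

First differences Δy: 3, -14, 6, -6, -2, 2, -7, 6
Mean of differences = -1.5000
Numerator Σ(Δy_t−Δȳ)(Δy_{t+1}−Δȳ) = -243.7500
Denominator Σ(Δy_t−Δȳ)² = 352.0000
r_1(Δy) = -243.7500 / 352.0000 = -0.692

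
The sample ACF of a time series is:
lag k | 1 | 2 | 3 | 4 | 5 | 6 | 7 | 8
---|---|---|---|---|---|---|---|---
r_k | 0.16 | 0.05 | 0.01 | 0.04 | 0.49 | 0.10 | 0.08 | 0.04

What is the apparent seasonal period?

5

The largest autocorrelation is r_5 = 0.49; the remaining lags stay at or below 0.16.
The dominant spike at lag 5 indicates a seasonal period of 5.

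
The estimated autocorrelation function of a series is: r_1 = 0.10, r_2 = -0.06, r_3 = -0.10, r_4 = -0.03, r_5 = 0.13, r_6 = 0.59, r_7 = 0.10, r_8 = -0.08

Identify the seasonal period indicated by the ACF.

The largest autocorrelation is r_6 = 0.59; the remaining lags stay at or below 0.13.
The dominant spike at lag 6 indicates a seasonal period of 6.

6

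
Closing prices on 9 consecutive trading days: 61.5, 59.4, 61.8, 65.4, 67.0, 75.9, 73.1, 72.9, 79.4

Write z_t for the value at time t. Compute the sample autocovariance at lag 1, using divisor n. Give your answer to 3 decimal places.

Mean z̄ = (61.5 + 59.4 + 61.8 + 65.4 + 67.0 + 75.9 + 73.1 + 72.9 + 79.4)/9 = 68.4889
Σ_{t=1}^{8}(z_t−z̄)(z_{t+1}−z̄) = 241.1854
γ_1 = 241.1854 / 9 = 26.798

26.798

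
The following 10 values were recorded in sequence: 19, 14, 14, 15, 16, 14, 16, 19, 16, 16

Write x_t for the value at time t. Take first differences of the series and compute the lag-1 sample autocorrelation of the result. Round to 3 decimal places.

-0.143

First differences Δx: -5, 0, 1, 1, -2, 2, 3, -3, 0
Mean of differences = -0.3333
Numerator Σ(Δx_t−Δx̄)(Δx_{t+1}−Δx̄) = -7.4444
Denominator Σ(Δx_t−Δx̄)² = 52.0000
r_1(Δx) = -7.4444 / 52.0000 = -0.143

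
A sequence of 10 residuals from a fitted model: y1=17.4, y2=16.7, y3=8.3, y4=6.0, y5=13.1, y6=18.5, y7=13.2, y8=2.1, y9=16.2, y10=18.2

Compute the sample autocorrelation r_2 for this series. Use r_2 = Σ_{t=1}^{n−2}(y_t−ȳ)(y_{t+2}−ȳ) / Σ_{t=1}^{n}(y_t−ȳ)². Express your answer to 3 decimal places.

Mean ȳ = (17.4 + 16.7 + 8.3 + 6.0 + 13.1 + 18.5 + 13.2 + 2.1 + 16.2 + 18.2)/10 = 12.9700
Numerator Σ_{t=1}^{8}(y_t−ȳ)(y_{t+2}−ȳ) = -202.0258
Denominator Σ(y_t−ȳ)² = 290.5210
r_2 = -202.0258 / 290.5210 = -0.695

-0.695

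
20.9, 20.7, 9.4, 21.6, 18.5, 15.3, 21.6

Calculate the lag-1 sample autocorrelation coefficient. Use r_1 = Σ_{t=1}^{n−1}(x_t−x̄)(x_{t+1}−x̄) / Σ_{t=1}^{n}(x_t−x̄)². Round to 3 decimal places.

-0.444

Mean x̄ = (20.9 + 20.7 + 9.4 + 21.6 + 18.5 + 15.3 + 21.6)/7 = 18.2857
Numerator Σ_{t=1}^{6}(x_t−x̄)(x_{t+1}−x̄) = -54.4159
Denominator Σ(x_t−x̄)² = 122.5486
r_1 = -54.4159 / 122.5486 = -0.444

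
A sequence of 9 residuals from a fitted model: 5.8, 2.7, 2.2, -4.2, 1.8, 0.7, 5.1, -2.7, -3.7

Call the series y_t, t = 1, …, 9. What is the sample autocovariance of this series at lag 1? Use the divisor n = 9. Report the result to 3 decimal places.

Mean ȳ = (5.8 + 2.7 + 2.2 − 4.2 + 1.8 + 0.7 + 5.1 − 2.7 − 3.7)/9 = 0.8556
Σ_{t=1}^{8}(y_t−ȳ)(y_{t+1}−ȳ) = 0.3269
γ_1 = 0.3269 / 9 = 0.036

0.036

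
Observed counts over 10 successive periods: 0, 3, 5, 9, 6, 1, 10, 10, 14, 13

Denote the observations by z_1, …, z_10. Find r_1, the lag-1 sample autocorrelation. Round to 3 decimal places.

0.422

Mean z̄ = (0 + 3 + 5 + 9 + 6 + 1 + 10 + 10 + 14 + 13)/10 = 7.1000
Numerator Σ_{t=1}^{9}(z_t−z̄)(z_{t+1}−z̄) = 89.7900
Denominator Σ(z_t−z̄)² = 212.9000
r_1 = 89.7900 / 212.9000 = 0.422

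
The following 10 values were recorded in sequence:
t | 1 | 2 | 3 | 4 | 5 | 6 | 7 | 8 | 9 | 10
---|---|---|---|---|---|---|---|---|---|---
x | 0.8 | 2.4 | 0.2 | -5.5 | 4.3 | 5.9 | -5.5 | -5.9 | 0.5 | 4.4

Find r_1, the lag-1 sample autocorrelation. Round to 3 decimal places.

Mean x̄ = (0.8 + 2.4 + 0.2 − 5.5 + 4.3 + 5.9 − 5.5 − 5.9 + 0.5 + 4.4)/10 = 0.1600
Numerator Σ_{t=1}^{9}(x_t−x̄)(x_{t+1}−x̄) = 2.8204
Denominator Σ(x_t−x̄)² = 174.4040
r_1 = 2.8204 / 174.4040 = 0.016

0.016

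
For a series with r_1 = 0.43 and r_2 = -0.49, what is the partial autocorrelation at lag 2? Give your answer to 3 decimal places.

φ_{22} = (r_2 − r_1²) / (1 − r_1²)
r_1² = (0.43)² = 0.1849
Numerator = -0.49 − 0.1849 = -0.6749; denominator = 1 − 0.1849 = 0.8151
φ_{22} = -0.6749 / 0.8151 = -0.828

-0.828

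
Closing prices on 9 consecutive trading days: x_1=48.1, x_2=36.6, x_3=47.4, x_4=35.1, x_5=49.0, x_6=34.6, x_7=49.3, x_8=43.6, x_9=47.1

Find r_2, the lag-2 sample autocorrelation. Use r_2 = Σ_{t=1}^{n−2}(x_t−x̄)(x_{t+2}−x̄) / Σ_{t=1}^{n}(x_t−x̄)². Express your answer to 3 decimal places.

0.721

Mean x̄ = (48.1 + 36.6 + 47.4 + 35.1 + 49.0 + 34.6 + 49.3 + 43.6 + 47.1)/9 = 43.4222
Σ(x_t−x̄)(x_{t+2}−x̄) = (18.6072) + (56.7760) + (22.1872) + (73.4205) + (32.7849) + (-1.5684) + (21.6172) = 223.8246
Denominator Σ(x_t−x̄)² = 310.5556
r_2 = 223.8246 / 310.5556 = 0.721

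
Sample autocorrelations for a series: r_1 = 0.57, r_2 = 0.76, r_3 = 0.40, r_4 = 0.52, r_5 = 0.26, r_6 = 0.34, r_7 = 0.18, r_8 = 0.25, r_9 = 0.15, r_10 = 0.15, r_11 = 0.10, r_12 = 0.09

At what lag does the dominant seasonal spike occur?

The largest autocorrelation is r_2 = 0.76; the remaining lags stay at or below 0.57.
The dominant spike at lag 2 indicates a seasonal period of 2.

2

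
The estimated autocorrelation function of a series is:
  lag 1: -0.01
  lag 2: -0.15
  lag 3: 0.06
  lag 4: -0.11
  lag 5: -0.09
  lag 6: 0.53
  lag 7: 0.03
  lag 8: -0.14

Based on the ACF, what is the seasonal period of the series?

6

The largest autocorrelation is r_6 = 0.53; the remaining lags stay at or below 0.06.
The dominant spike at lag 6 indicates a seasonal period of 6.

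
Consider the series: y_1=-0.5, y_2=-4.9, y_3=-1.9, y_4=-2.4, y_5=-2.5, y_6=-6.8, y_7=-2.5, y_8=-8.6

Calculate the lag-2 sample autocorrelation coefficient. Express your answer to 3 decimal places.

0.358

Mean ȳ = (-0.5 − 4.9 − 1.9 − 2.4 − 2.5 − 6.8 − 2.5 − 8.6)/8 = -3.7625
Deviations from mean: 3.2625, -1.1375, 1.8625, 1.3625, 1.2625, -3.0375, 1.2625, -4.8375
Σ(y_t−ȳ)(y_{t+2}−ȳ) = (6.0764) + (-1.5498) + (2.3514) + (-4.1386) + (1.5939) + (14.6939) = 19.0272
Denominator Σ(y_t−ȳ)² = 53.0788
r_2 = 19.0272 / 53.0788 = 0.358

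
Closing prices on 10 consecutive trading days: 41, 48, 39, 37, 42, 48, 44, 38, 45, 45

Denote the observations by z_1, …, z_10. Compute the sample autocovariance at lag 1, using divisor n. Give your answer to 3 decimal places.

-1.199

Mean z̄ = (41 + 48 + 39 + 37 + 42 + 48 + 44 + 38 + 45 + 45)/10 = 42.7000
Σ_{t=1}^{9}(z_t−z̄)(z_{t+1}−z̄) = -11.9900
γ_1 = -11.9900 / 10 = -1.199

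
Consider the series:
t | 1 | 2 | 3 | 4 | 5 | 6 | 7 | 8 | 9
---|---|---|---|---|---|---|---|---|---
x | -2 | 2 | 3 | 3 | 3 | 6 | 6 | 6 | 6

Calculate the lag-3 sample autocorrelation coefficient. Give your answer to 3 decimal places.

0.098

Mean x̄ = (-2 + 2 + 3 + 3 + 3 + 6 + 6 + 6 + 6)/9 = 3.6667
Σ(x_t−x̄)(x_{t+3}−x̄) = (3.7778) + (1.1111) + (-1.5556) + (-1.5556) + (-1.5556) + (5.4444) = 5.6667
Denominator Σ(x_t−x̄)² = 58.0000
r_3 = 5.6667 / 58.0000 = 0.098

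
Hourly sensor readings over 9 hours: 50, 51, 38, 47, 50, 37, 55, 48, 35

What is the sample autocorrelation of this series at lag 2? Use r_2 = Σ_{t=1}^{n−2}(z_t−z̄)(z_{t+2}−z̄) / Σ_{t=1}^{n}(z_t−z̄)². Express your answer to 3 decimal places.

-0.368

Mean z̄ = (50 + 51 + 38 + 47 + 50 + 37 + 55 + 48 + 35)/9 = 45.6667
Numerator Σ_{t=1}^{7}(z_t−z̄)(z_{t+2}−z̄) = -150.2222
Denominator Σ(z_t−z̄)² = 408.0000
r_2 = -150.2222 / 408.0000 = -0.368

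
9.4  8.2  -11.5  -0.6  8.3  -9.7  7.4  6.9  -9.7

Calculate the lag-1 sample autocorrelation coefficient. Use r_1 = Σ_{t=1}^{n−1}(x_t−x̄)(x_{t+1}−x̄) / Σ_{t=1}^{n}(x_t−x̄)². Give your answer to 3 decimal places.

Mean x̄ = (9.4 + 8.2 − 11.5 − 0.6 + 8.3 − 9.7 + 7.4 + 6.9 − 9.7)/9 = 0.9667
Numerator Σ_{t=1}^{8}(x_t−x̄)(x_{t+1}−x̄) = -193.0944
Denominator Σ(x_t−x̄)² = 639.2400
r_1 = -193.0944 / 639.2400 = -0.302

-0.302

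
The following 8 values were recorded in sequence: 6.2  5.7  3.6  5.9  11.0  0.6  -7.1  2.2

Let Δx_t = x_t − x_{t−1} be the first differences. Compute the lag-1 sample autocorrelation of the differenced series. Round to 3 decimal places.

First differences Δx: -0.5, -2.1, 2.3, 5.1, -10.4, -7.7, 9.3
Mean of differences = -0.5714
Numerator Σ(Δx_t−Δx̄)(Δx_{t+1}−Δx̄) = -44.2608
Denominator Σ(Δx_t−Δx̄)² = 287.6143
r_1(Δx) = -44.2608 / 287.6143 = -0.154

-0.154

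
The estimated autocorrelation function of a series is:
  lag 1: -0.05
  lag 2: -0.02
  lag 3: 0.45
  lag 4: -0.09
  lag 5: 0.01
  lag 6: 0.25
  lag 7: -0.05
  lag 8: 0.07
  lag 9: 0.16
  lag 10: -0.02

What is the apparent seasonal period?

The largest autocorrelation is r_3 = 0.45, with weaker echoes at lags 6 (0.25) and 9 (0.16); the remaining lags stay at or below 0.07.
The dominant spike at lag 3 indicates a seasonal period of 3.

3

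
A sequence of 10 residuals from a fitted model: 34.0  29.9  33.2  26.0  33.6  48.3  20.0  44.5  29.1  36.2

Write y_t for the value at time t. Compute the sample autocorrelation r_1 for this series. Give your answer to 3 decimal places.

-0.657

Mean ȳ = (34.0 + 29.9 + 33.2 + 26.0 + 33.6 + 48.3 + 20.0 + 44.5 + 29.1 + 36.2)/10 = 33.4800
Numerator Σ_{t=1}^{9}(y_t−ȳ)(y_{t+1}−ȳ) = -406.3884
Denominator Σ(y_t−ȳ)² = 618.4960
r_1 = -406.3884 / 618.4960 = -0.657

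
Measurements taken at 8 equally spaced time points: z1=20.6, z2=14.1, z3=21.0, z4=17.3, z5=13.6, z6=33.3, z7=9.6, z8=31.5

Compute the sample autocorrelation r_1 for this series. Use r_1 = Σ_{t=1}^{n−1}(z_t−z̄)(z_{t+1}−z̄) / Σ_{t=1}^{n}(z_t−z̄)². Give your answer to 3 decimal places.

Mean z̄ = (20.6 + 14.1 + 21.0 + 17.3 + 13.6 + 33.3 + 9.6 + 31.5)/8 = 20.1250
Σ(z_t−z̄)(z_{t+1}−z̄) = (-2.8619) + (-5.2719) + (-2.4719) + (18.4331) + (-85.9669) + (-138.6669) + (-119.7219) = -336.5281
Denominator Σ(z_t−z̄)² = 501.5950
r_1 = -336.5281 / 501.5950 = -0.671

-0.671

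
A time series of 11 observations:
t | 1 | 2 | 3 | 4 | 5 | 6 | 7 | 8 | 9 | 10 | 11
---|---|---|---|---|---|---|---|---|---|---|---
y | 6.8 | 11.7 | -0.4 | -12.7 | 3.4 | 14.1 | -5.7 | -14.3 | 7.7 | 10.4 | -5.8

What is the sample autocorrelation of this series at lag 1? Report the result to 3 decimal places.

-0.027

Mean ȳ = (6.8 + 11.7 − 0.4 − 12.7 + 3.4 + 14.1 − 5.7 − 14.3 + 7.7 + 10.4 − 5.8)/11 = 1.3818
Numerator Σ_{t=1}^{10}(y_t−ȳ)(y_{t+1}−ȳ) = -26.0212
Denominator Σ(y_t−ȳ)² = 972.0164
r_1 = -26.0212 / 972.0164 = -0.027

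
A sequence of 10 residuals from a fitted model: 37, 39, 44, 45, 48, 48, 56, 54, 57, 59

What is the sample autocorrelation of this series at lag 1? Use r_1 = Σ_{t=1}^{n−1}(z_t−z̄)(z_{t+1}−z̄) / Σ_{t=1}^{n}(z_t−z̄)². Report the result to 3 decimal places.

0.654

Mean z̄ = (37 + 39 + 44 + 45 + 48 + 48 + 56 + 54 + 57 + 59)/10 = 48.7000
Numerator Σ_{t=1}^{9}(z_t−z̄)(z_{t+1}−z̄) = 342.6100
Denominator Σ(z_t−z̄)² = 524.1000
r_1 = 342.6100 / 524.1000 = 0.654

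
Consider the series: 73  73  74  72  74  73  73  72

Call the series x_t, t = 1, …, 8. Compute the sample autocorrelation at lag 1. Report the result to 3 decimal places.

-0.500

Mean x̄ = (73 + 73 + 74 + 72 + 74 + 73 + 73 + 72)/8 = 73.0000
Deviations from mean: 0.0000, 0.0000, 1.0000, -1.0000, 1.0000, 0.0000, 0.0000, -1.0000
Σ(x_t−x̄)(x_{t+1}−x̄) = (0.0000) + (0.0000) + (-1.0000) + (-1.0000) + (0.0000) + (0.0000) + (0.0000) = -2.0000
Denominator Σ(x_t−x̄)² = 4.0000
r_1 = -2.0000 / 4.0000 = -0.500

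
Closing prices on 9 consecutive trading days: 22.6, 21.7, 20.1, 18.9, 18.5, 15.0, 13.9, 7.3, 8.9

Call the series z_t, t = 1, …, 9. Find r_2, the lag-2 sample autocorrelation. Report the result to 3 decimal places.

0.282

Mean z̄ = (22.6 + 21.7 + 20.1 + 18.9 + 18.5 + 15.0 + 13.9 + 7.3 + 8.9)/9 = 16.3222
Σ(z_t−z̄)(z_{t+2}−z̄) = (23.7160) + (13.8627) + (8.2272) + (-3.4084) + (-5.2751) + (11.9294) + (17.9783) = 67.0301
Denominator Σ(z_t−z̄)² = 238.0956
r_2 = 67.0301 / 238.0956 = 0.282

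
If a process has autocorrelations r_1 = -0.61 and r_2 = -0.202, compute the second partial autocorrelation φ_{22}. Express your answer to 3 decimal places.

-0.914

φ_{22} = (r_2 − r_1²) / (1 − r_1²)
r_1² = (-0.61)² = 0.3721
Numerator = -0.202 − 0.3721 = -0.5741; denominator = 1 − 0.3721 = 0.6279
φ_{22} = -0.5741 / 0.6279 = -0.914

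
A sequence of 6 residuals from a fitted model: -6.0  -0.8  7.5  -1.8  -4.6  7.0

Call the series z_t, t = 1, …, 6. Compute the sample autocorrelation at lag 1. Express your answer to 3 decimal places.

-0.233

Mean z̄ = (-6.0 − 0.8 + 7.5 − 1.8 − 4.6 + 7.0)/6 = 0.2167
Deviations from mean: -6.2167, -1.0167, 7.2833, -2.0167, -4.8167, 6.7833
Σ(z_t−z̄)(z_{t+1}−z̄) = (6.3203) + (-7.4047) + (-14.6881) + (9.7136) + (-32.6731) = -38.7319
Denominator Σ(z_t−z̄)² = 166.0083
r_1 = -38.7319 / 166.0083 = -0.233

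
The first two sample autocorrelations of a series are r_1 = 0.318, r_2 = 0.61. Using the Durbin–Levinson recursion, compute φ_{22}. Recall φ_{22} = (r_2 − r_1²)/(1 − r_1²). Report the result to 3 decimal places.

0.566

φ_{22} = (r_2 − r_1²) / (1 − r_1²)
r_1² = (0.318)² = 0.101124
Numerator = 0.61 − 0.1011 = 0.5089; denominator = 1 − 0.1011 = 0.8989
φ_{22} = 0.5089 / 0.8989 = 0.566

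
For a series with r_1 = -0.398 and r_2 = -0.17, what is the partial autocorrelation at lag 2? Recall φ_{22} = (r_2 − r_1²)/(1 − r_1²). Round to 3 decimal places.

-0.390

φ_{22} = (r_2 − r_1²) / (1 − r_1²)
r_1² = (-0.398)² = 0.158404
Numerator = -0.17 − 0.1584 = -0.3284; denominator = 1 − 0.1584 = 0.8416
φ_{22} = -0.3284 / 0.8416 = -0.390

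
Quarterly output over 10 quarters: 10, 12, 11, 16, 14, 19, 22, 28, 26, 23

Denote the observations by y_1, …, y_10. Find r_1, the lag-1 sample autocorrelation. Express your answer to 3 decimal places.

0.724

Mean ȳ = (10 + 12 + 11 + 16 + 14 + 19 + 22 + 28 + 26 + 23)/10 = 18.1000
Numerator Σ_{t=1}^{9}(y_t−ȳ)(y_{t+1}−ȳ) = 271.5900
Denominator Σ(y_t−ȳ)² = 374.9000
r_1 = 271.5900 / 374.9000 = 0.724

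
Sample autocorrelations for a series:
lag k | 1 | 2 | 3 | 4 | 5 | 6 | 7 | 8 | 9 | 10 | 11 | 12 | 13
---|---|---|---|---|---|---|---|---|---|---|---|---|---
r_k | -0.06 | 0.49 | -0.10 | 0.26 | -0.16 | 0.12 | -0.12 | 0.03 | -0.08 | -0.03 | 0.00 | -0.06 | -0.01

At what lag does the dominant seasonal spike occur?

2

The largest autocorrelation is r_2 = 0.49, with a weaker echo at lag 4 (0.26); the remaining lags stay at or below 0.12.
The dominant spike at lag 2 indicates a seasonal period of 2.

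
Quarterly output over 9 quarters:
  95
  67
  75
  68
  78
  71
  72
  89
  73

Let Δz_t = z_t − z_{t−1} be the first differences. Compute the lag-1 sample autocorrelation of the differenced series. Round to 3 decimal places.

-0.411

First differences Δz: -28, 8, -7, 10, -7, 1, 17, -16
Mean of differences = -2.7500
Numerator Σ(Δz_t−Δz̄)(Δz_{t+1}−Δz̄) = -629.0625
Denominator Σ(Δz_t−Δz̄)² = 1531.5000
r_1(Δz) = -629.0625 / 1531.5000 = -0.411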